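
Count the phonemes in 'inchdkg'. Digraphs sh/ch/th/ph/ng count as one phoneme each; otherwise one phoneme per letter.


Parsing 'inchdkg' greedily, digraphs first:
  'i' -> vowel phoneme (phonemes so far: 1)
  'n' -> consonant phoneme (phonemes so far: 2)
  'ch' -> digraph (1 consonant phoneme) (phonemes so far: 3)
  'd' -> consonant phoneme (phonemes so far: 4)
  'k' -> consonant phoneme (phonemes so far: 5)
  'g' -> consonant phoneme (phonemes so far: 6)
Total phonemes: 6

6


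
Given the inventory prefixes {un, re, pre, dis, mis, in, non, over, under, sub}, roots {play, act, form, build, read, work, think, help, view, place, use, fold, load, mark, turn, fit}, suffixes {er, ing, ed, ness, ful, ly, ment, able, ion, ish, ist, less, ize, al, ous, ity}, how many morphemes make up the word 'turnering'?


Segmenting 'turnering' against the inventory:
  'turn' -> root (morpheme 1)
  'er' -> suffix (morpheme 2)
  'ing' -> suffix (morpheme 3)
Total morphemes: 3

3


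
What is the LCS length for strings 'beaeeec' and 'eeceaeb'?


DP table for LCS of 'beaeeec' and 'eeceaeb':
       e  e  c  e  a  e  b
    0  0  0  0  0  0  0  0
  b 0  0  0  0  0  0  0  1
  e 0  1  1  1  1  1  1  1
  a 0  1  1  1  1  2  2  2
  e 0  1  2  2  2  2  3  3
  e 0  1  2  2  3  3  3  3
  e 0  1  2  2  3  3  4  4
  c 0  1  2  3  3  3  4  4
LCS: 'eeee'
LCS length = 4

4


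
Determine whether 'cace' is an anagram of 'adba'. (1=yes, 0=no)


Sort characters of 'cace': 'acce'
Sort characters of 'adba': 'aabd'
Sorted forms differ -> they are NOT anagrams
Result: 0

0


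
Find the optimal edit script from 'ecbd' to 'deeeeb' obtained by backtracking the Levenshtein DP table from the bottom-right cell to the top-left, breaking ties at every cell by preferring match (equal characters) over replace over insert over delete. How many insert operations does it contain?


Edit distance = 5. Backtracking from cell (4, 6) with preference match > replace > insert > delete,
then listing the resulting alignment 'ecbd' -> 'deeeeb' left to right:
  Step 1: insert 'd' [insertion #1]
  Step 2: insert 'e' [insertion #2]
  Step 3: keep 'e'
  Step 4: replace c->e
  Step 5: replace b->e
  Step 6: replace d->b
Total insertions: 2

2


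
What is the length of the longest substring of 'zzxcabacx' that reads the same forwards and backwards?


Scanning 'zzxcabacx' for palindromic substrings.
Substring at positions 2-8: 'xcabacx'.
Check: reverse('xcabacx') = 'xcabacx' -> palindrome confirmed.
Neighbouring characters ('z' / '-') break symmetry, so it cannot extend further.
No longer palindromic substring exists; longest length = 7

7


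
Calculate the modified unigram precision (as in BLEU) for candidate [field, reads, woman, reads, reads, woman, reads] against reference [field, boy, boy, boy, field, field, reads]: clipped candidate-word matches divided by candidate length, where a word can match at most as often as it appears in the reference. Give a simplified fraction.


Reference word counts: {'boy': 3, 'field': 3, 'reads': 1}
Checking each candidate word (with clipping):
  'field' -> in reference (ref count 3, used 1/3) -> match (matches: 1)
  'reads' -> in reference (ref count 1, used 1/1) -> match (matches: 2)
  'woman' -> not in reference -> no match (matches: 2)
  'reads' -> ref count 1 already used up (1/1) -> clipped, no match (matches: 2)
  'reads' -> ref count 1 already used up (1/1) -> clipped, no match (matches: 2)
  'woman' -> not in reference -> no match (matches: 2)
  'reads' -> ref count 1 already used up (1/1) -> clipped, no match (matches: 2)
Clipped matches: 2, Candidate length: 7
Precision = 2/7

2/7


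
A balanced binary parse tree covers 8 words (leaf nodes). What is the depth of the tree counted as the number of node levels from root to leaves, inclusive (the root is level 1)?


In a balanced binary tree with n leaves the deepest leaf is ceil(log2(n)) edges below the root,
so counting node levels inclusive of root and leaves gives ceil(log2(n)) + 1 levels.
log2(8) = 3.0000
ceil(3.0000) = 3
levels = 3 + 1 = 4

4


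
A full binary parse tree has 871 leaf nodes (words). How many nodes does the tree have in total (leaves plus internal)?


Leaf nodes (terminals): 871
Internal nodes = n - 1 = 871 - 1 = 870
Total = leaves + internal = 871 + 870 = 1741

1741


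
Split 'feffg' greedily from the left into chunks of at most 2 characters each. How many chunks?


'feffg' has 5 characters.
Chunking with max size 2:
  Chunk 1: 'fe' (positions 0-1)
  Chunk 2: 'ff' (positions 2-3)
  Chunk 3: 'g' (positions 4-4)
Total chunks: ceil(5 / 2) = 3

3


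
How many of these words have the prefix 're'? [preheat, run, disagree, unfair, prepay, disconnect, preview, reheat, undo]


Checking each word for prefix 're':
  'preheat' -> no (count: 0)
  'run' -> no (count: 0)
  'disagree' -> no (count: 0)
  'unfair' -> no (count: 0)
  'prepay' -> no (count: 0)
  'disconnect' -> no (count: 0)
  'preview' -> no (count: 0)
  'reheat' -> YES, starts with 're' (count: 1)
  'undo' -> no (count: 1)
Total with prefix 're': 1

1


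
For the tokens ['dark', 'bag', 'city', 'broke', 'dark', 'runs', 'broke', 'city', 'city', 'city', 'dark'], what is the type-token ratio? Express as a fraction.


Tokens: 11
Unique types: ('bag', 'broke', 'city', 'dark', 'runs') = 5
TTR = 5/11
Already in lowest terms.

5/11


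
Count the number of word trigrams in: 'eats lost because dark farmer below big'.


Word trigrams from [7] words:
  Trigram 1: (eats lost because)
  Trigram 2: (lost because dark)
  Trigram 3: (because dark farmer)
  Trigram 4: (dark farmer below)
  Trigram 5: (farmer below big)
Total word trigrams: 7 - 2 = 5

5


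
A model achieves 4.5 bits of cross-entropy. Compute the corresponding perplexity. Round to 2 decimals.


Perplexity formula: PP = 2^H
H = 4.5
PP = 2^4.5
Decompose: 2^4.5 = 2^4 * 2^0.5 = 2^4 * sqrt(2)
2^4 = 16, sqrt(2) ~ 1.4142136
PP ~ 16 * 1.4142136 = 22.6274176
Rounded to 2 decimals: 22.63

22.63


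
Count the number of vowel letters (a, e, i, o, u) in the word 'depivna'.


Scanning each character of 'depivna':
  Position 1: 'd' -> consonant (running count: 0)
  Position 2: 'e' -> vowel (running count: 1)
  Position 3: 'p' -> consonant (running count: 1)
  Position 4: 'i' -> vowel (running count: 2)
  Position 5: 'v' -> consonant (running count: 2)
  Position 6: 'n' -> consonant (running count: 2)
  Position 7: 'a' -> vowel (running count: 3)
Total vowels: 3

3


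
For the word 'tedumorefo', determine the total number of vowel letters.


Scanning each character of 'tedumorefo':
  Position 1: 't' -> consonant (running count: 0)
  Position 2: 'e' -> vowel (running count: 1)
  Position 3: 'd' -> consonant (running count: 1)
  Position 4: 'u' -> vowel (running count: 2)
  Position 5: 'm' -> consonant (running count: 2)
  Position 6: 'o' -> vowel (running count: 3)
  Position 7: 'r' -> consonant (running count: 3)
  Position 8: 'e' -> vowel (running count: 4)
  Position 9: 'f' -> consonant (running count: 4)
  Position 10: 'o' -> vowel (running count: 5)
Total vowels: 5

5


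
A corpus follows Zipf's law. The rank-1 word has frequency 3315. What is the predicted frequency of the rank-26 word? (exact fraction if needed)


Zipf's law: freq(rank) = f1 / rank
f1 = 3315, rank = 26
freq = 3315 / 26
GCD(3315, 26) = 13
Simplified: 255/2

255/2


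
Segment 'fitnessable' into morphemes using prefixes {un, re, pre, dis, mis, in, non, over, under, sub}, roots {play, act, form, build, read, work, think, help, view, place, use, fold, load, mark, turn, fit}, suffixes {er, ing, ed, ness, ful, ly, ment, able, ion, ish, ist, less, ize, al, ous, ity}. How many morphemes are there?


Segmenting 'fitnessable' against the inventory:
  'fit' -> root (morpheme 1)
  'ness' -> suffix (morpheme 2)
  'able' -> suffix (morpheme 3)
Total morphemes: 3

3


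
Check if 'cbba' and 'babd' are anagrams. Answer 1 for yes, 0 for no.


Sort characters of 'cbba': 'abbc'
Sort characters of 'babd': 'abbd'
Sorted forms differ -> they are NOT anagrams
Result: 0

0


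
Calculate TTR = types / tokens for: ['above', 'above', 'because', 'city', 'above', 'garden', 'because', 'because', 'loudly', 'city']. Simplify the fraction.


Tokens: 10
Unique types: ('above', 'because', 'city', 'garden', 'loudly') = 5
TTR = 5/10
Simplify: divide both by 5 -> 1/2
TTR = 1/2

1/2


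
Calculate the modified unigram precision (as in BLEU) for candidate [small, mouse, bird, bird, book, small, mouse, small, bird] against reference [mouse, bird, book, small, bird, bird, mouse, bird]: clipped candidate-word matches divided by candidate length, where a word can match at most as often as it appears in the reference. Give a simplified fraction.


Reference word counts: {'bird': 4, 'book': 1, 'mouse': 2, 'small': 1}
Checking each candidate word (with clipping):
  'small' -> in reference (ref count 1, used 1/1) -> match (matches: 1)
  'mouse' -> in reference (ref count 2, used 1/2) -> match (matches: 2)
  'bird' -> in reference (ref count 4, used 1/4) -> match (matches: 3)
  'bird' -> in reference (ref count 4, used 2/4) -> match (matches: 4)
  'book' -> in reference (ref count 1, used 1/1) -> match (matches: 5)
  'small' -> ref count 1 already used up (1/1) -> clipped, no match (matches: 5)
  'mouse' -> in reference (ref count 2, used 2/2) -> match (matches: 6)
  'small' -> ref count 1 already used up (1/1) -> clipped, no match (matches: 6)
  'bird' -> in reference (ref count 4, used 3/4) -> match (matches: 7)
Clipped matches: 7, Candidate length: 9
Precision = 7/9

7/9


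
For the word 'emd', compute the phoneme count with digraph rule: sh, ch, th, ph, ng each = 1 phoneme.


Parsing 'emd' greedily, digraphs first:
  'e' -> vowel phoneme (phonemes so far: 1)
  'm' -> consonant phoneme (phonemes so far: 2)
  'd' -> consonant phoneme (phonemes so far: 3)
Total phonemes: 3

3


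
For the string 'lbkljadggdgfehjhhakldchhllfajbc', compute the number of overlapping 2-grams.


String 'lbkljadggdgfehjhhakldchhllfajbc' has length L = 31.
Number of overlapping n-grams = L - n + 1
Substituting: 31 - 2 + 1 = 30

30


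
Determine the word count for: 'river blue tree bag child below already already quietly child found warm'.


Counting words by splitting on spaces:
  Word 1: 'river'
  Word 2: 'blue'
  Word 3: 'tree'
  Word 4: 'bag'
  Word 5: 'child'
  Word 6: 'below'
  Word 7: 'already'
  Word 8: 'already'
  Word 9: 'quietly'
  Word 10: 'child'
  Word 11: 'found'
  Word 12: 'warm'
Total words: 12

12


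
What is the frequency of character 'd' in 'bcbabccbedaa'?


Scanning 'bcbabccbedaa' for 'd':
  Position 9: 'd' -> MATCH (count: 1)
Total occurrences of 'd': 1

1


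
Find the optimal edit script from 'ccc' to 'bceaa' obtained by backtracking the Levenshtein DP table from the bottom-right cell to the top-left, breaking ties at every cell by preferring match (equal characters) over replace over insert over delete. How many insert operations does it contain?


Edit distance = 4. Backtracking from cell (3, 5) with preference match > replace > insert > delete,
then listing the resulting alignment 'ccc' -> 'bceaa' left to right:
  Step 1: insert 'b' [insertion #1]
  Step 2: keep 'c'
  Step 3: insert 'e' [insertion #2]
  Step 4: replace c->a
  Step 5: replace c->a
Total insertions: 2

2


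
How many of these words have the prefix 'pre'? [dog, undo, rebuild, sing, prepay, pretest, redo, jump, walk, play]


Checking each word for prefix 'pre':
  'dog' -> no (count: 0)
  'undo' -> no (count: 0)
  'rebuild' -> no (count: 0)
  'sing' -> no (count: 0)
  'prepay' -> YES, starts with 'pre' (count: 1)
  'pretest' -> YES, starts with 'pre' (count: 2)
  'redo' -> no (count: 2)
  'jump' -> no (count: 2)
  'walk' -> no (count: 2)
  'play' -> no (count: 2)
Total with prefix 'pre': 2

2


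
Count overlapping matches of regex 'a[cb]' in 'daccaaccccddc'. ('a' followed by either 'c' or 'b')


Pattern: a[cb] means 'a' followed by either 'c' or 'b'.
Scanning 'daccaaccccddc' position-by-position:
  Pos 0: window 'da' -> no
  Pos 1: window 'ac' -> MATCH
  Pos 2: window 'cc' -> no
  Pos 3: window 'ca' -> no
  Pos 4: window 'aa' -> no
  Pos 5: window 'ac' -> MATCH
  Pos 6: window 'cc' -> no
  Pos 7: window 'cc' -> no
  Pos 8: window 'cc' -> no
  Pos 9: window 'cd' -> no
  Pos 10: window 'dd' -> no
  Pos 11: window 'dc' -> no
  Pos 12: window 'c' -> no
Total matches: 2

2


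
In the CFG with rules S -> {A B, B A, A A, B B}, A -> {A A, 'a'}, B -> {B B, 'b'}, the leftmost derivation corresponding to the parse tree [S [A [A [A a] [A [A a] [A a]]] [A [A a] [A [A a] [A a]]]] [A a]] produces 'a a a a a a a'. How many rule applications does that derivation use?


Every bracketed nonterminal node [X ...] in the tree is produced by exactly one rule application.
Reading the tree off as a leftmost derivation:
  Step 1: S  =>  A A   (applied S -> A A)
  Step 2: A A  =>  A A A   (applied A -> A A)
  Step 3: A A A  =>  A A A A   (applied A -> A A)
  Step 4: A A A A  =>  a A A A   (applied A -> a)
  Step 5: a A A A  =>  a A A A A   (applied A -> A A)
  Step 6: a A A A A  =>  a a A A A   (applied A -> a)
  Step 7: a a A A A  =>  a a a A A   (applied A -> a)
  Step 8: a a a A A  =>  a a a A A A   (applied A -> A A)
  Step 9: a a a A A A  =>  a a a a A A   (applied A -> a)
  Step 10: a a a a A A  =>  a a a a A A A   (applied A -> A A)
  Step 11: a a a a A A A  =>  a a a a a A A   (applied A -> a)
  Step 12: a a a a a A A  =>  a a a a a a A   (applied A -> a)
  Step 13: a a a a a a A  =>  a a a a a a a   (applied A -> a)
Final yield: a a a a a a a
Total rewrite steps: 13

13


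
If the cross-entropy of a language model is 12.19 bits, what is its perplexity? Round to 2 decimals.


Perplexity formula: PP = 2^H
H = 12.19
PP = 2^12.19
Decompose: 2^12.19 = 2^12 * 2^0.19
2^12 = 4096, 2^0.19 ~ 1.1407637
PP ~ 4096 * 1.1407637 = 4672.5681152
Rounded to 2 decimals: 4672.57

4672.57


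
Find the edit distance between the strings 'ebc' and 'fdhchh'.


Building DP table for s1='ebc' (len 3) and s2='fdhchh' (len 6):
       f  d  h  c  h  h
    0  1  2  3  4  5  6
  e 1  1  2  3  4  5  6
  b 2  2  2  3  4  5  6
  c 3  3  3  3  3  4  5
Edit distance = dp[3][6] = 5

5


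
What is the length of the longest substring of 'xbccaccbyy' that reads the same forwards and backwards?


Scanning 'xbccaccbyy' for palindromic substrings.
Substring at positions 1-7: 'bccaccb'.
Check: reverse('bccaccb') = 'bccaccb' -> palindrome confirmed.
Neighbouring characters ('x' / 'y') break symmetry, so it cannot extend further.
No longer palindromic substring exists; longest length = 7

7


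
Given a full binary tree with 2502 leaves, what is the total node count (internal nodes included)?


Leaf nodes (terminals): 2502
Internal nodes = n - 1 = 2502 - 1 = 2501
Total = leaves + internal = 2502 + 2501 = 5003

5003


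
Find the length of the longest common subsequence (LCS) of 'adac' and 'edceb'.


DP table for LCS of 'adac' and 'edceb':
       e  d  c  e  b
    0  0  0  0  0  0
  a 0  0  0  0  0  0
  d 0  0  1  1  1  1
  a 0  0  1  1  1  1
  c 0  0  1  2  2  2
LCS: 'dc'
LCS length = 2

2


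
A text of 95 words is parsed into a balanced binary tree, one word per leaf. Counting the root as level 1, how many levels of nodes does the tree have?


In a balanced binary tree with n leaves the deepest leaf is ceil(log2(n)) edges below the root,
so counting node levels inclusive of root and leaves gives ceil(log2(n)) + 1 levels.
log2(95) = 6.5699
ceil(6.5699) = 7
levels = 7 + 1 = 8

8


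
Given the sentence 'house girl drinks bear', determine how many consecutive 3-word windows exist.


Word trigrams from [4] words:
  Trigram 1: (house girl drinks)
  Trigram 2: (girl drinks bear)
Total word trigrams: 4 - 2 = 2

2


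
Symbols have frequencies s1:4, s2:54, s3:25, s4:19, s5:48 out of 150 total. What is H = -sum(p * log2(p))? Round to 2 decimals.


Computing entropy H = -sum(p_i * log2(p_i)):
  s1: p = 4/150 = 0.0267, -p*log2(p) = 0.1394
  s2: p = 54/150 = 0.3600, -p*log2(p) = 0.5306
  s3: p = 25/150 = 0.1667, -p*log2(p) = 0.4308
  s4: p = 19/150 = 0.1267, -p*log2(p) = 0.3776
  s5: p = 48/150 = 0.3200, -p*log2(p) = 0.5260
H = sum of terms = 2.0044
Rounded to 2 decimals: 2.00

2.00


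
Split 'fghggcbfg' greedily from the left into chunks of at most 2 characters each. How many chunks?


'fghggcbfg' has 9 characters.
Chunking with max size 2:
  Chunk 1: 'fg' (positions 0-1)
  Chunk 2: 'hg' (positions 2-3)
  Chunk 3: 'gc' (positions 4-5)
  Chunk 4: 'bf' (positions 6-7)
  Chunk 5: 'g' (positions 8-8)
Total chunks: ceil(9 / 2) = 5

5


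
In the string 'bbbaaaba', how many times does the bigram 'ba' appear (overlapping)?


Scanning 'bbbaaaba' for bigram 'ba':
  Position 0: 'bb' -> no
  Position 1: 'bb' -> no
  Position 2: 'ba' -> MATCH
  Position 3: 'aa' -> no
  Position 4: 'aa' -> no
  Position 5: 'ab' -> no
  Position 6: 'ba' -> MATCH
Total matches: 2

2


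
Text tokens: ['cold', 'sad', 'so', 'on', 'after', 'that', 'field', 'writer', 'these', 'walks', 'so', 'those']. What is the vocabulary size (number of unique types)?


Listing all tokens and tracking unique types:
  Token 1: 'cold' -> NEW (unique so far: 1)
  Token 2: 'sad' -> NEW (unique so far: 2)
  Token 3: 'so' -> NEW (unique so far: 3)
  Token 4: 'on' -> NEW (unique so far: 4)
  Token 5: 'after' -> NEW (unique so far: 5)
  Token 6: 'that' -> NEW (unique so far: 6)
  Token 7: 'field' -> NEW (unique so far: 7)
  Token 8: 'writer' -> NEW (unique so far: 8)
  Token 9: 'these' -> NEW (unique so far: 9)
  Token 10: 'walks' -> NEW (unique so far: 10)
  Token 11: 'so' -> duplicate (unique so far: 10)
  Token 12: 'those' -> NEW (unique so far: 11)
Unique types: ('after', 'cold', 'field', 'on', 'sad', 'so', 'that', 'these', 'those', 'walks', 'writer')
Vocabulary size: 11

11


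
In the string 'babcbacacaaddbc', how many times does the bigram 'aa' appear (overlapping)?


Scanning 'babcbacacaaddbc' for bigram 'aa':
  Position 0: 'ba' -> no
  Position 1: 'ab' -> no
  Position 2: 'bc' -> no
  Position 3: 'cb' -> no
  Position 4: 'ba' -> no
  Position 5: 'ac' -> no
  Position 6: 'ca' -> no
  Position 7: 'ac' -> no
  Position 8: 'ca' -> no
  Position 9: 'aa' -> MATCH
  Position 10: 'ad' -> no
  Position 11: 'dd' -> no
  Position 12: 'db' -> no
  Position 13: 'bc' -> no
Total matches: 1

1


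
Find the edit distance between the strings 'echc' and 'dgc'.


Building DP table for s1='echc' (len 4) and s2='dgc' (len 3):
       d  g  c
    0  1  2  3
  e 1  1  2  3
  c 2  2  2  2
  h 3  3  3  3
  c 4  4  4  3
Edit distance = dp[4][3] = 3

3


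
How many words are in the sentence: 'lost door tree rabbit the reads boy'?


Counting words by splitting on spaces:
  Word 1: 'lost'
  Word 2: 'door'
  Word 3: 'tree'
  Word 4: 'rabbit'
  Word 5: 'the'
  Word 6: 'reads'
  Word 7: 'boy'
Total words: 7

7


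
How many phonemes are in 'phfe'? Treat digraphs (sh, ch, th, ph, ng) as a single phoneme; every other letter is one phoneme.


Parsing 'phfe' greedily, digraphs first:
  'ph' -> digraph (1 consonant phoneme) (phonemes so far: 1)
  'f' -> consonant phoneme (phonemes so far: 2)
  'e' -> vowel phoneme (phonemes so far: 3)
Total phonemes: 3

3


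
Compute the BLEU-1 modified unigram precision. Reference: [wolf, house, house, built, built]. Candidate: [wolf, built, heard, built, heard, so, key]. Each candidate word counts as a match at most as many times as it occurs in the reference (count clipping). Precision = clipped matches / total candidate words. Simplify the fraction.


Reference word counts: {'built': 2, 'house': 2, 'wolf': 1}
Checking each candidate word (with clipping):
  'wolf' -> in reference (ref count 1, used 1/1) -> match (matches: 1)
  'built' -> in reference (ref count 2, used 1/2) -> match (matches: 2)
  'heard' -> not in reference -> no match (matches: 2)
  'built' -> in reference (ref count 2, used 2/2) -> match (matches: 3)
  'heard' -> not in reference -> no match (matches: 3)
  'so' -> not in reference -> no match (matches: 3)
  'key' -> not in reference -> no match (matches: 3)
Clipped matches: 3, Candidate length: 7
Precision = 3/7

3/7


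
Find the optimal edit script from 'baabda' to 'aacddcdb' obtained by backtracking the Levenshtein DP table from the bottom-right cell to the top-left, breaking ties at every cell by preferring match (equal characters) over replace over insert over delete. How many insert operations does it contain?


Edit distance = 6. Backtracking from cell (6, 8) with preference match > replace > insert > delete,
then listing the resulting alignment 'baabda' -> 'aacddcdb' left to right:
  Step 1: replace b->a
  Step 2: keep 'a'
  Step 3: insert 'c' [insertion #1]
  Step 4: insert 'd' [insertion #2]
  Step 5: replace a->d
  Step 6: replace b->c
  Step 7: keep 'd'
  Step 8: replace a->b
Total insertions: 2

2


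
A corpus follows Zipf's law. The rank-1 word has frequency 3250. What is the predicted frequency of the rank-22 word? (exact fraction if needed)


Zipf's law: freq(rank) = f1 / rank
f1 = 3250, rank = 22
freq = 3250 / 22
GCD(3250, 22) = 2
Simplified: 1625/11

1625/11


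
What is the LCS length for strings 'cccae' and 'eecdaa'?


DP table for LCS of 'cccae' and 'eecdaa':
       e  e  c  d  a  a
    0  0  0  0  0  0  0
  c 0  0  0  1  1  1  1
  c 0  0  0  1  1  1  1
  c 0  0  0  1  1  1  1
  a 0  0  0  1  1  2  2
  e 0  1  1  1  1  2  2
LCS: 'ca'
LCS length = 2

2


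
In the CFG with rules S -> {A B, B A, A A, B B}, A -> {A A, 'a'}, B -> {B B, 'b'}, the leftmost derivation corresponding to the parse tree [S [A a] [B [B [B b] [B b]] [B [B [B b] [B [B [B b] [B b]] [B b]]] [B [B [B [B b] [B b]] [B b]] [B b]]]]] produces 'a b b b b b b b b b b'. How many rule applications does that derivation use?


Every bracketed nonterminal node [X ...] in the tree is produced by exactly one rule application.
Reading the tree off as a leftmost derivation:
  Step 1: S  =>  A B   (applied S -> A B)
  Step 2: A B  =>  a B   (applied A -> a)
  Step 3: a B  =>  a B B   (applied B -> B B)
  Step 4: a B B  =>  a B B B   (applied B -> B B)
  Step 5: a B B B  =>  a b B B   (applied B -> b)
  Step 6: a b B B  =>  a b b B   (applied B -> b)
  Step 7: a b b B  =>  a b b B B   (applied B -> B B)
  Step 8: a b b B B  =>  a b b B B B   (applied B -> B B)
  Step 9: a b b B B B  =>  a b b b B B   (applied B -> b)
  Step 10: a b b b B B  =>  a b b b B B B   (applied B -> B B)
  Step 11: a b b b B B B  =>  a b b b B B B B   (applied B -> B B)
  Step 12: a b b b B B B B  =>  a b b b b B B B   (applied B -> b)
  Step 13: a b b b b B B B  =>  a b b b b b B B   (applied B -> b)
  Step 14: a b b b b b B B  =>  a b b b b b b B   (applied B -> b)
  Step 15: a b b b b b b B  =>  a b b b b b b B B   (applied B -> B B)
  Step 16: a b b b b b b B B  =>  a b b b b b b B B B   (applied B -> B B)
  Step 17: a b b b b b b B B B  =>  a b b b b b b B B B B   (applied B -> B B)
  Step 18: a b b b b b b B B B B  =>  a b b b b b b b B B B   (applied B -> b)
  Step 19: a b b b b b b b B B B  =>  a b b b b b b b b B B   (applied B -> b)
  Step 20: a b b b b b b b b B B  =>  a b b b b b b b b b B   (applied B -> b)
  Step 21: a b b b b b b b b b B  =>  a b b b b b b b b b b   (applied B -> b)
Final yield: a b b b b b b b b b b
Total rewrite steps: 21

21


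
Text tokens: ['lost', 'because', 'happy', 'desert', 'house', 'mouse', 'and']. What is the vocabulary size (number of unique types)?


Listing all tokens and tracking unique types:
  Token 1: 'lost' -> NEW (unique so far: 1)
  Token 2: 'because' -> NEW (unique so far: 2)
  Token 3: 'happy' -> NEW (unique so far: 3)
  Token 4: 'desert' -> NEW (unique so far: 4)
  Token 5: 'house' -> NEW (unique so far: 5)
  Token 6: 'mouse' -> NEW (unique so far: 6)
  Token 7: 'and' -> NEW (unique so far: 7)
Unique types: ('and', 'because', 'desert', 'happy', 'house', 'lost', 'mouse')
Vocabulary size: 7

7


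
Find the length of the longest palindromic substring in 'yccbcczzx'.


Scanning 'yccbcczzx' for palindromic substrings.
Substring at positions 1-5: 'ccbcc'.
Check: reverse('ccbcc') = 'ccbcc' -> palindrome confirmed.
Neighbouring characters ('y' / 'z') break symmetry, so it cannot extend further.
No longer palindromic substring exists; longest length = 5

5


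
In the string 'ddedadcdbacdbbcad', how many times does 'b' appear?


Scanning 'ddedadcdbacdbbcad' for 'b':
  Position 8: 'b' -> MATCH (count: 1)
  Position 12: 'b' -> MATCH (count: 2)
  Position 13: 'b' -> MATCH (count: 3)
Total occurrences of 'b': 3

3


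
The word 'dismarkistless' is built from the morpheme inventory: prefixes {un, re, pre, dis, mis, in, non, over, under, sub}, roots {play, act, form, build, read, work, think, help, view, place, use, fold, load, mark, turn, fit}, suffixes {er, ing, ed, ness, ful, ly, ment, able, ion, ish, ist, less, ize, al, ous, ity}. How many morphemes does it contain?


Segmenting 'dismarkistless' against the inventory:
  'dis' -> prefix (morpheme 1)
  'mark' -> root (morpheme 2)
  'ist' -> suffix (morpheme 3)
  'less' -> suffix (morpheme 4)
Total morphemes: 4

4


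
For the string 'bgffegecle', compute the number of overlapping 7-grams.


String 'bgffegecle' has length L = 10.
Number of overlapping n-grams = L - n + 1
Substituting: 10 - 7 + 1 = 4

4


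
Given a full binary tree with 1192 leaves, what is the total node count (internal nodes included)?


Leaf nodes (terminals): 1192
Internal nodes = n - 1 = 1192 - 1 = 1191
Total = leaves + internal = 1192 + 1191 = 2383

2383


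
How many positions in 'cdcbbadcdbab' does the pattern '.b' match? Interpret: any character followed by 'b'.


Pattern: .b means any character followed by 'b'.
Scanning 'cdcbbadcdbab' position-by-position:
  Pos 0: window 'cd' -> no
  Pos 1: window 'dc' -> no
  Pos 2: window 'cb' -> MATCH
  Pos 3: window 'bb' -> MATCH
  Pos 4: window 'ba' -> no
  Pos 5: window 'ad' -> no
  Pos 6: window 'dc' -> no
  Pos 7: window 'cd' -> no
  Pos 8: window 'db' -> MATCH
  Pos 9: window 'ba' -> no
  Pos 10: window 'ab' -> MATCH
  Pos 11: window 'b' -> no
Total matches: 4

4


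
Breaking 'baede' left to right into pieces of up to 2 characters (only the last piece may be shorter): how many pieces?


'baede' has 5 characters.
Chunking with max size 2:
  Chunk 1: 'ba' (positions 0-1)
  Chunk 2: 'ed' (positions 2-3)
  Chunk 3: 'e' (positions 4-4)
Total chunks: ceil(5 / 2) = 3

3


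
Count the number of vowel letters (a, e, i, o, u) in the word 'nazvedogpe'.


Scanning each character of 'nazvedogpe':
  Position 1: 'n' -> consonant (running count: 0)
  Position 2: 'a' -> vowel (running count: 1)
  Position 3: 'z' -> consonant (running count: 1)
  Position 4: 'v' -> consonant (running count: 1)
  Position 5: 'e' -> vowel (running count: 2)
  Position 6: 'd' -> consonant (running count: 2)
  Position 7: 'o' -> vowel (running count: 3)
  Position 8: 'g' -> consonant (running count: 3)
  Position 9: 'p' -> consonant (running count: 3)
  Position 10: 'e' -> vowel (running count: 4)
Total vowels: 4

4


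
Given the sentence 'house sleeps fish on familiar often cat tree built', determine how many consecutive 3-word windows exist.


Word trigrams from [9] words:
  Trigram 1: (house sleeps fish)
  Trigram 2: (sleeps fish on)
  Trigram 3: (fish on familiar)
  Trigram 4: (on familiar often)
  Trigram 5: (familiar often cat)
  Trigram 6: (often cat tree)
  Trigram 7: (cat tree built)
Total word trigrams: 9 - 2 = 7

7


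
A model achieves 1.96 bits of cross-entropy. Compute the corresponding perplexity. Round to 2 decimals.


Perplexity formula: PP = 2^H
H = 1.96
PP = 2^1.96
Decompose: 2^1.96 = 2^1 * 2^0.96
2^1 = 2, 2^0.96 ~ 1.9453099
PP ~ 2 * 1.9453099 = 3.8906198
Rounded to 2 decimals: 3.89

3.89


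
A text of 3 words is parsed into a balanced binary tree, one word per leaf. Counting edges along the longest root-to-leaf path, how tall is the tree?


In a balanced binary tree with n leaves the deepest leaf is ceil(log2(n)) edges below the root.
log2(3) = 1.5850
ceil(1.5850) = 2
height (edges) = 2

2


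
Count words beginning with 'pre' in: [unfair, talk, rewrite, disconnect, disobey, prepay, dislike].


Checking each word for prefix 'pre':
  'unfair' -> no (count: 0)
  'talk' -> no (count: 0)
  'rewrite' -> no (count: 0)
  'disconnect' -> no (count: 0)
  'disobey' -> no (count: 0)
  'prepay' -> YES, starts with 'pre' (count: 1)
  'dislike' -> no (count: 1)
Total with prefix 'pre': 1

1


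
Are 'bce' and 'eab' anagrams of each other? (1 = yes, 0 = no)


Sort characters of 'bce': 'bce'
Sort characters of 'eab': 'abe'
Sorted forms differ -> they are NOT anagrams
Result: 0

0


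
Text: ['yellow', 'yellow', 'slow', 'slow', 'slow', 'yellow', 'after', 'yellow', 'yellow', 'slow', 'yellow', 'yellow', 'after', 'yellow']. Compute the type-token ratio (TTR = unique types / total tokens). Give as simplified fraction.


Tokens: 14
Unique types: ('after', 'slow', 'yellow') = 3
TTR = 3/14
Already in lowest terms.

3/14


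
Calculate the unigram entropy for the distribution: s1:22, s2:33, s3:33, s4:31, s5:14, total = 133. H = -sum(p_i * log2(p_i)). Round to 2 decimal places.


Computing entropy H = -sum(p_i * log2(p_i)):
  s1: p = 22/133 = 0.1654, -p*log2(p) = 0.4294
  s2: p = 33/133 = 0.2481, -p*log2(p) = 0.4989
  s3: p = 33/133 = 0.2481, -p*log2(p) = 0.4989
  s4: p = 31/133 = 0.2331, -p*log2(p) = 0.4897
  s5: p = 14/133 = 0.1053, -p*log2(p) = 0.3419
H = sum of terms = 2.2588
Rounded to 2 decimals: 2.26

2.26


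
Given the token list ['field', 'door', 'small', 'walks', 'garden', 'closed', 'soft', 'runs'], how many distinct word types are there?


Listing all tokens and tracking unique types:
  Token 1: 'field' -> NEW (unique so far: 1)
  Token 2: 'door' -> NEW (unique so far: 2)
  Token 3: 'small' -> NEW (unique so far: 3)
  Token 4: 'walks' -> NEW (unique so far: 4)
  Token 5: 'garden' -> NEW (unique so far: 5)
  Token 6: 'closed' -> NEW (unique so far: 6)
  Token 7: 'soft' -> NEW (unique so far: 7)
  Token 8: 'runs' -> NEW (unique so far: 8)
Unique types: ('closed', 'door', 'field', 'garden', 'runs', 'small', 'soft', 'walks')
Vocabulary size: 8

8


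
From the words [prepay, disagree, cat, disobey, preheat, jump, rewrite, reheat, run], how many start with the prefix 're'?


Checking each word for prefix 're':
  'prepay' -> no (count: 0)
  'disagree' -> no (count: 0)
  'cat' -> no (count: 0)
  'disobey' -> no (count: 0)
  'preheat' -> no (count: 0)
  'jump' -> no (count: 0)
  'rewrite' -> YES, starts with 're' (count: 1)
  'reheat' -> YES, starts with 're' (count: 2)
  'run' -> no (count: 2)
Total with prefix 're': 2

2


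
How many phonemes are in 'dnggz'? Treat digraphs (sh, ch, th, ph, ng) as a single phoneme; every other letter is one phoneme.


Parsing 'dnggz' greedily, digraphs first:
  'd' -> consonant phoneme (phonemes so far: 1)
  'ng' -> digraph (1 consonant phoneme) (phonemes so far: 2)
  'g' -> consonant phoneme (phonemes so far: 3)
  'z' -> consonant phoneme (phonemes so far: 4)
Total phonemes: 4

4


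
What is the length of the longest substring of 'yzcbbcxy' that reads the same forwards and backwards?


Scanning 'yzcbbcxy' for palindromic substrings.
Substring at positions 2-5: 'cbbc'.
Check: reverse('cbbc') = 'cbbc' -> palindrome confirmed.
Neighbouring characters ('z' / 'x') break symmetry, so it cannot extend further.
No longer palindromic substring exists; longest length = 4

4


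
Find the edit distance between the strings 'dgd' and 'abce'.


Building DP table for s1='dgd' (len 3) and s2='abce' (len 4):
       a  b  c  e
    0  1  2  3  4
  d 1  1  2  3  4
  g 2  2  2  3  4
  d 3  3  3  3  4
Edit distance = dp[3][4] = 4

4


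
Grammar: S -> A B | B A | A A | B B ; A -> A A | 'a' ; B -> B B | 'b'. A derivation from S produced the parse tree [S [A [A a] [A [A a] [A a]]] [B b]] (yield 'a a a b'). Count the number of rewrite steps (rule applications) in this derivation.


Every bracketed nonterminal node [X ...] in the tree is produced by exactly one rule application.
Reading the tree off as a leftmost derivation:
  Step 1: S  =>  A B   (applied S -> A B)
  Step 2: A B  =>  A A B   (applied A -> A A)
  Step 3: A A B  =>  a A B   (applied A -> a)
  Step 4: a A B  =>  a A A B   (applied A -> A A)
  Step 5: a A A B  =>  a a A B   (applied A -> a)
  Step 6: a a A B  =>  a a a B   (applied A -> a)
  Step 7: a a a B  =>  a a a b   (applied B -> b)
Final yield: a a a b
Total rewrite steps: 7

7


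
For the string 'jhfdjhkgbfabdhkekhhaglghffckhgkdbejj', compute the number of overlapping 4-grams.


String 'jhfdjhkgbfabdhkekhhaglghffckhgkdbejj' has length L = 36.
Number of overlapping n-grams = L - n + 1
Substituting: 36 - 4 + 1 = 33

33


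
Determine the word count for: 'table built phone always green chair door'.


Counting words by splitting on spaces:
  Word 1: 'table'
  Word 2: 'built'
  Word 3: 'phone'
  Word 4: 'always'
  Word 5: 'green'
  Word 6: 'chair'
  Word 7: 'door'
Total words: 7

7


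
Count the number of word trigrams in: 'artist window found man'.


Word trigrams from [4] words:
  Trigram 1: (artist window found)
  Trigram 2: (window found man)
Total word trigrams: 4 - 2 = 2

2


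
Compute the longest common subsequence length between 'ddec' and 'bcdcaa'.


DP table for LCS of 'ddec' and 'bcdcaa':
       b  c  d  c  a  a
    0  0  0  0  0  0  0
  d 0  0  0  1  1  1  1
  d 0  0  0  1  1  1  1
  e 0  0  0  1  1  1  1
  c 0  0  1  1  2  2  2
LCS: 'dc'
LCS length = 2

2


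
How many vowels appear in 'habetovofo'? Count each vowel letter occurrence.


Scanning each character of 'habetovofo':
  Position 1: 'h' -> consonant (running count: 0)
  Position 2: 'a' -> vowel (running count: 1)
  Position 3: 'b' -> consonant (running count: 1)
  Position 4: 'e' -> vowel (running count: 2)
  Position 5: 't' -> consonant (running count: 2)
  Position 6: 'o' -> vowel (running count: 3)
  Position 7: 'v' -> consonant (running count: 3)
  Position 8: 'o' -> vowel (running count: 4)
  Position 9: 'f' -> consonant (running count: 4)
  Position 10: 'o' -> vowel (running count: 5)
Total vowels: 5

5


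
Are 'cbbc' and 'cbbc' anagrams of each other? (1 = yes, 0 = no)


Sort characters of 'cbbc': 'bbcc'
Sort characters of 'cbbc': 'bbcc'
Sorted forms match -> they ARE anagrams
Result: 1

1


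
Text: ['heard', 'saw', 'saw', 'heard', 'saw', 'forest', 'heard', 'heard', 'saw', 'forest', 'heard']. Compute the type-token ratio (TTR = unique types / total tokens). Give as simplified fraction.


Tokens: 11
Unique types: ('forest', 'heard', 'saw') = 3
TTR = 3/11
Already in lowest terms.

3/11


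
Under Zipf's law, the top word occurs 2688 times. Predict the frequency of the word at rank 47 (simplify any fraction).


Zipf's law: freq(rank) = f1 / rank
f1 = 2688, rank = 47
freq = 2688 / 47
GCD(2688, 47) = 1
Simplified: 2688/47

2688/47


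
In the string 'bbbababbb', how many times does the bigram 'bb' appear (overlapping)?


Scanning 'bbbababbb' for bigram 'bb':
  Position 0: 'bb' -> MATCH
  Position 1: 'bb' -> MATCH
  Position 2: 'ba' -> no
  Position 3: 'ab' -> no
  Position 4: 'ba' -> no
  Position 5: 'ab' -> no
  Position 6: 'bb' -> MATCH
  Position 7: 'bb' -> MATCH
Total matches: 4

4


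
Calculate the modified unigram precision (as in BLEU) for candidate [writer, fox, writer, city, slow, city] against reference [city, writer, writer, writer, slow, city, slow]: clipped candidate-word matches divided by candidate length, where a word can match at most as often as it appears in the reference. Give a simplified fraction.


Reference word counts: {'city': 2, 'slow': 2, 'writer': 3}
Checking each candidate word (with clipping):
  'writer' -> in reference (ref count 3, used 1/3) -> match (matches: 1)
  'fox' -> not in reference -> no match (matches: 1)
  'writer' -> in reference (ref count 3, used 2/3) -> match (matches: 2)
  'city' -> in reference (ref count 2, used 1/2) -> match (matches: 3)
  'slow' -> in reference (ref count 2, used 1/2) -> match (matches: 4)
  'city' -> in reference (ref count 2, used 2/2) -> match (matches: 5)
Clipped matches: 5, Candidate length: 6
Precision = 5/6

5/6


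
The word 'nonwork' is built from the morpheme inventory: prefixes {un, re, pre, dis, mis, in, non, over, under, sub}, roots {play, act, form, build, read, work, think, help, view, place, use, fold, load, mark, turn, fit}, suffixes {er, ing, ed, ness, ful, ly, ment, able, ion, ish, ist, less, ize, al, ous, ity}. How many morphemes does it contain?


Segmenting 'nonwork' against the inventory:
  'non' -> prefix (morpheme 1)
  'work' -> root (morpheme 2)
Total morphemes: 2

2


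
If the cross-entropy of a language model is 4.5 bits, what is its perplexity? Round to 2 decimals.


Perplexity formula: PP = 2^H
H = 4.5
PP = 2^4.5
Decompose: 2^4.5 = 2^4 * 2^0.5 = 2^4 * sqrt(2)
2^4 = 16, sqrt(2) ~ 1.4142136
PP ~ 16 * 1.4142136 = 22.6274176
Rounded to 2 decimals: 22.63

22.63


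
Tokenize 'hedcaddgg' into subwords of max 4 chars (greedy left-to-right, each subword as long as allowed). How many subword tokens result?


'hedcaddgg' has 9 characters.
Chunking with max size 4:
  Chunk 1: 'hedc' (positions 0-3)
  Chunk 2: 'addg' (positions 4-7)
  Chunk 3: 'g' (positions 8-8)
Total chunks: ceil(9 / 4) = 3

3


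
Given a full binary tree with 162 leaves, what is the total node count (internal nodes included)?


Leaf nodes (terminals): 162
Internal nodes = n - 1 = 162 - 1 = 161
Total = leaves + internal = 162 + 161 = 323

323


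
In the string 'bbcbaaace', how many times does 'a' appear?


Scanning 'bbcbaaace' for 'a':
  Position 4: 'a' -> MATCH (count: 1)
  Position 5: 'a' -> MATCH (count: 2)
  Position 6: 'a' -> MATCH (count: 3)
Total occurrences of 'a': 3

3


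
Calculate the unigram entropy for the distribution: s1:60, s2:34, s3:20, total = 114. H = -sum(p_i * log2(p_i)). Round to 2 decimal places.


Computing entropy H = -sum(p_i * log2(p_i)):
  s1: p = 60/114 = 0.5263, -p*log2(p) = 0.4874
  s2: p = 34/114 = 0.2982, -p*log2(p) = 0.5206
  s3: p = 20/114 = 0.1754, -p*log2(p) = 0.4405
H = sum of terms = 1.4485
Rounded to 2 decimals: 1.45

1.45


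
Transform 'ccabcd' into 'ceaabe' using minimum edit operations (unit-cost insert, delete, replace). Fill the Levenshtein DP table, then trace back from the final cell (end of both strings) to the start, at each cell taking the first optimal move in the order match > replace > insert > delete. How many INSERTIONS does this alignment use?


Edit distance = 4. Backtracking from cell (6, 6) with preference match > replace > insert > delete,
then listing the resulting alignment 'ccabcd' -> 'ceaabe' left to right:
  Step 1: keep 'c'
  Step 2: replace c->e
  Step 3: keep 'a'
  Step 4: replace b->a
  Step 5: replace c->b
  Step 6: replace d->e
Total insertions: 0

0


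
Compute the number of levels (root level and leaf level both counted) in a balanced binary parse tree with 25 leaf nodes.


In a balanced binary tree with n leaves the deepest leaf is ceil(log2(n)) edges below the root,
so counting node levels inclusive of root and leaves gives ceil(log2(n)) + 1 levels.
log2(25) = 4.6439
ceil(4.6439) = 5
levels = 5 + 1 = 6

6


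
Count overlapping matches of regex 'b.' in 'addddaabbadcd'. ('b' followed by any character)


Pattern: b. means 'b' followed by any character.
Scanning 'addddaabbadcd' position-by-position:
  Pos 0: window 'ad' -> no
  Pos 1: window 'dd' -> no
  Pos 2: window 'dd' -> no
  Pos 3: window 'dd' -> no
  Pos 4: window 'da' -> no
  Pos 5: window 'aa' -> no
  Pos 6: window 'ab' -> no
  Pos 7: window 'bb' -> MATCH
  Pos 8: window 'ba' -> MATCH
  Pos 9: window 'ad' -> no
  Pos 10: window 'dc' -> no
  Pos 11: window 'cd' -> no
  Pos 12: window 'd' -> no
Total matches: 2

2


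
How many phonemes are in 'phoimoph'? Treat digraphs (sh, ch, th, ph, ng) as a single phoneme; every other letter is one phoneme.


Parsing 'phoimoph' greedily, digraphs first:
  'ph' -> digraph (1 consonant phoneme) (phonemes so far: 1)
  'o' -> vowel phoneme (phonemes so far: 2)
  'i' -> vowel phoneme (phonemes so far: 3)
  'm' -> consonant phoneme (phonemes so far: 4)
  'o' -> vowel phoneme (phonemes so far: 5)
  'ph' -> digraph (1 consonant phoneme) (phonemes so far: 6)
Total phonemes: 6

6
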